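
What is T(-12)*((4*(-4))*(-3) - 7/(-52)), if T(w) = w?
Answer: -7509/13 ≈ -577.62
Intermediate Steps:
T(-12)*((4*(-4))*(-3) - 7/(-52)) = -12*((4*(-4))*(-3) - 7/(-52)) = -12*(-16*(-3) - 7*(-1/52)) = -12*(48 + 7/52) = -12*2503/52 = -7509/13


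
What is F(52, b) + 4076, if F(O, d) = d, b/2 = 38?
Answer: 4152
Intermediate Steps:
b = 76 (b = 2*38 = 76)
F(52, b) + 4076 = 76 + 4076 = 4152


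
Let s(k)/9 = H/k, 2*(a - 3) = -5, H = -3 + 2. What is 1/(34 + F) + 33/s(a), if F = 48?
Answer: -224/123 ≈ -1.8211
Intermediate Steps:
H = -1
a = ½ (a = 3 + (½)*(-5) = 3 - 5/2 = ½ ≈ 0.50000)
s(k) = -9/k (s(k) = 9*(-1/k) = -9/k)
1/(34 + F) + 33/s(a) = 1/(34 + 48) + 33/((-9/½)) = 1/82 + 33/((-9*2)) = 1*(1/82) + 33/(-18) = 1/82 + 33*(-1/18) = 1/82 - 11/6 = -224/123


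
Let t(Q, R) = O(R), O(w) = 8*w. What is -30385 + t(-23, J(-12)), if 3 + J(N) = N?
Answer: -30505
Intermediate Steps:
J(N) = -3 + N
t(Q, R) = 8*R
-30385 + t(-23, J(-12)) = -30385 + 8*(-3 - 12) = -30385 + 8*(-15) = -30385 - 120 = -30505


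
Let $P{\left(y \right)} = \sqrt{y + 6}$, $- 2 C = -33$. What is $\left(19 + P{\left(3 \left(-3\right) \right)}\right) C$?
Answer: $\frac{627}{2} + \frac{33 i \sqrt{3}}{2} \approx 313.5 + 28.579 i$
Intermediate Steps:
$C = \frac{33}{2}$ ($C = \left(- \frac{1}{2}\right) \left(-33\right) = \frac{33}{2} \approx 16.5$)
$P{\left(y \right)} = \sqrt{6 + y}$
$\left(19 + P{\left(3 \left(-3\right) \right)}\right) C = \left(19 + \sqrt{6 + 3 \left(-3\right)}\right) \frac{33}{2} = \left(19 + \sqrt{6 - 9}\right) \frac{33}{2} = \left(19 + \sqrt{-3}\right) \frac{33}{2} = \left(19 + i \sqrt{3}\right) \frac{33}{2} = \frac{627}{2} + \frac{33 i \sqrt{3}}{2}$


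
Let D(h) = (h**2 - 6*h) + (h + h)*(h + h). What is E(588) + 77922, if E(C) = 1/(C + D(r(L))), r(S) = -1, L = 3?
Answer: 46675279/599 ≈ 77922.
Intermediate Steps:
D(h) = -6*h + 5*h**2 (D(h) = (h**2 - 6*h) + (2*h)*(2*h) = (h**2 - 6*h) + 4*h**2 = -6*h + 5*h**2)
E(C) = 1/(11 + C) (E(C) = 1/(C - (-6 + 5*(-1))) = 1/(C - (-6 - 5)) = 1/(C - 1*(-11)) = 1/(C + 11) = 1/(11 + C))
E(588) + 77922 = 1/(11 + 588) + 77922 = 1/599 + 77922 = 46675279/599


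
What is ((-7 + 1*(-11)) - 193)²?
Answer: 44521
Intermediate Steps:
((-7 + 1*(-11)) - 193)² = ((-7 - 11) - 193)² = (-18 - 193)² = (-211)² = 44521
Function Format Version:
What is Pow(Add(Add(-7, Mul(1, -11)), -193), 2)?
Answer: 44521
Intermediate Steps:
Pow(Add(Add(-7, Mul(1, -11)), -193), 2) = Pow(Add(Add(-7, -11), -193), 2) = Pow(Add(-18, -193), 2) = Pow(-211, 2) = 44521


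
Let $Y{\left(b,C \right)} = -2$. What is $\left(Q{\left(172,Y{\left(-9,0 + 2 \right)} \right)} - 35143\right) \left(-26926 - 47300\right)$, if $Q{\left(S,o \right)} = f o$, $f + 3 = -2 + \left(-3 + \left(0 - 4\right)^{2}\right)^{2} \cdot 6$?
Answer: $2758312386$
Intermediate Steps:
$f = 1009$ ($f = -3 - \left(2 - \left(-3 + \left(0 - 4\right)^{2}\right)^{2} \cdot 6\right) = -3 - \left(2 - \left(-3 + \left(-4\right)^{2}\right)^{2} \cdot 6\right) = -3 - \left(2 - \left(-3 + 16\right)^{2} \cdot 6\right) = -3 - \left(2 - 13^{2} \cdot 6\right) = -3 + \left(-2 + 169 \cdot 6\right) = -3 + \left(-2 + 1014\right) = -3 + 1012 = 1009$)
$Q{\left(S,o \right)} = 1009 o$
$\left(Q{\left(172,Y{\left(-9,0 + 2 \right)} \right)} - 35143\right) \left(-26926 - 47300\right) = \left(1009 \left(-2\right) - 35143\right) \left(-26926 - 47300\right) = \left(-2018 - 35143\right) \left(-74226\right) = \left(-37161\right) \left(-74226\right) = 2758312386$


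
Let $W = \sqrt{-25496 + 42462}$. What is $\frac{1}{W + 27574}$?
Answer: $\frac{811}{22362015} - \frac{\sqrt{16966}}{760308510} \approx 3.6096 \cdot 10^{-5}$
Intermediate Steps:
$W = \sqrt{16966} \approx 130.25$
$\frac{1}{W + 27574} = \frac{1}{\sqrt{16966} + 27574} = \frac{1}{27574 + \sqrt{16966}}$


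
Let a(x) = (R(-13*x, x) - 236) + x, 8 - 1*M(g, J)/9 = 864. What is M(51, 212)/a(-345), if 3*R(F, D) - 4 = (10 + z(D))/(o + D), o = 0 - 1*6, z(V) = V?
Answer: 4056156/305027 ≈ 13.298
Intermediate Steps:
M(g, J) = -7704 (M(g, J) = 72 - 9*864 = 72 - 7776 = -7704)
o = -6 (o = 0 - 6 = -6)
R(F, D) = 4/3 + (10 + D)/(3*(-6 + D)) (R(F, D) = 4/3 + ((10 + D)/(-6 + D))/3 = 4/3 + (10 + D)/(3*(-6 + D)))
a(x) = -236 + x + (-14 + 5*x)/(3*(-6 + x)) (a(x) = ((-14 + 5*x)/(3*(-6 + x)) - 236) + x = (-236 + (-14 + 5*x)/(3*(-6 + x))) + x = -236 + x + (-14 + 5*x)/(3*(-6 + x)))
M(51, 212)/a(-345) = -7704*3*(-6 - 345)/(4234 - 721*(-345) + 3*(-345)²) = -7704*(-1053/(4234 + 248745 + 3*119025)) = -7704*(-1053/(4234 + 248745 + 357075)) = -7704/((⅓)*(-1/351)*610054) = -7704/(-610054/1053) = -7704*(-1053/610054) = 4056156/305027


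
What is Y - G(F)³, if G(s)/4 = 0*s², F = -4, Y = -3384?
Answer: -3384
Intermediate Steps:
G(s) = 0 (G(s) = 4*(0*s²) = 4*0 = 0)
Y - G(F)³ = -3384 - 1*0³ = -3384 - 1*0 = -3384 + 0 = -3384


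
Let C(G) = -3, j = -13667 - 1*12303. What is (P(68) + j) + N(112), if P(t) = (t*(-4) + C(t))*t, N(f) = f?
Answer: -44558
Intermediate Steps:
j = -25970 (j = -13667 - 12303 = -25970)
P(t) = t*(-3 - 4*t) (P(t) = (t*(-4) - 3)*t = (-4*t - 3)*t = (-3 - 4*t)*t = t*(-3 - 4*t))
(P(68) + j) + N(112) = (-1*68*(3 + 4*68) - 25970) + 112 = (-1*68*(3 + 272) - 25970) + 112 = (-1*68*275 - 25970) + 112 = (-18700 - 25970) + 112 = -44670 + 112 = -44558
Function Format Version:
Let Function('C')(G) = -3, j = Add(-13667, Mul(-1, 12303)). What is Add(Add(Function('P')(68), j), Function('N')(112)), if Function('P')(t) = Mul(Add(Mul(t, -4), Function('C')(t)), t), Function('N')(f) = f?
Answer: -44558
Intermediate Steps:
j = -25970 (j = Add(-13667, -12303) = -25970)
Function('P')(t) = Mul(t, Add(-3, Mul(-4, t))) (Function('P')(t) = Mul(Add(Mul(t, -4), -3), t) = Mul(Add(Mul(-4, t), -3), t) = Mul(Add(-3, Mul(-4, t)), t) = Mul(t, Add(-3, Mul(-4, t))))
Add(Add(Function('P')(68), j), Function('N')(112)) = Add(Add(Mul(-1, 68, Add(3, Mul(4, 68))), -25970), 112) = Add(Add(Mul(-1, 68, Add(3, 272)), -25970), 112) = Add(Add(Mul(-1, 68, 275), -25970), 112) = Add(Add(-18700, -25970), 112) = Add(-44670, 112) = -44558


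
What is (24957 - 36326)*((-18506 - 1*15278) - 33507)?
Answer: 765031379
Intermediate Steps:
(24957 - 36326)*((-18506 - 1*15278) - 33507) = -11369*((-18506 - 15278) - 33507) = -11369*(-33784 - 33507) = -11369*(-67291) = 765031379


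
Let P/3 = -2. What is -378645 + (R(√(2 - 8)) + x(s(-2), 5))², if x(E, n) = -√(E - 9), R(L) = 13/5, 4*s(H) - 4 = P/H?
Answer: -37864549/100 - 13*I*√29/5 ≈ -3.7865e+5 - 14.001*I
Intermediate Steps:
P = -6 (P = 3*(-2) = -6)
s(H) = 1 - 3/(2*H) (s(H) = 1 + (-6/H)/4 = 1 - 3/(2*H))
R(L) = 13/5 (R(L) = 13*(⅕) = 13/5)
x(E, n) = -√(-9 + E)
-378645 + (R(√(2 - 8)) + x(s(-2), 5))² = -378645 + (13/5 - √(-9 + (-3/2 - 2)/(-2)))² = -378645 + (13/5 - √(-9 - ½*(-7/2)))² = -378645 + (13/5 - √(-9 + 7/4))² = -378645 + (13/5 - √(-29/4))² = -378645 + (13/5 - I*√29/2)²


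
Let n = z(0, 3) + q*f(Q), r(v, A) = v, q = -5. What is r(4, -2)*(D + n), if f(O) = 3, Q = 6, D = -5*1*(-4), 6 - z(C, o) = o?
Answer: 32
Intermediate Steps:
z(C, o) = 6 - o
D = 20 (D = -5*(-4) = 20)
n = -12 (n = (6 - 1*3) - 5*3 = (6 - 3) - 15 = 3 - 15 = -12)
r(4, -2)*(D + n) = 4*(20 - 12) = 4*8 = 32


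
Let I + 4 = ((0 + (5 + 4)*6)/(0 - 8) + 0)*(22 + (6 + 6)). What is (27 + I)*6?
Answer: -1239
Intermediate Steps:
I = -467/2 (I = -4 + ((0 + (5 + 4)*6)/(0 - 8) + 0)*(22 + (6 + 6)) = -4 + ((0 + 9*6)/(-8) + 0)*(22 + 12) = -4 + ((0 + 54)*(-⅛) + 0)*34 = -4 + (54*(-⅛) + 0)*34 = -4 + (-27/4 + 0)*34 = -4 - 27/4*34 = -4 - 459/2 = -467/2 ≈ -233.50)
(27 + I)*6 = (27 - 467/2)*6 = -413/2*6 = -1239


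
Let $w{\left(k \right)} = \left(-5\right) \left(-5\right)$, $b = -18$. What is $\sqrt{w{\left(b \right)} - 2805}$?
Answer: $2 i \sqrt{695} \approx 52.726 i$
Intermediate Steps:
$w{\left(k \right)} = 25$
$\sqrt{w{\left(b \right)} - 2805} = \sqrt{25 - 2805} = \sqrt{-2780} = 2 i \sqrt{695}$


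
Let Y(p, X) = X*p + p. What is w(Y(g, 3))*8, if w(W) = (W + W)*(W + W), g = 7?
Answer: 25088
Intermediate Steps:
Y(p, X) = p + X*p
w(W) = 4*W² (w(W) = (2*W)*(2*W) = 4*W²)
w(Y(g, 3))*8 = (4*(7*(1 + 3))²)*8 = (4*(7*4)²)*8 = (4*28²)*8 = (4*784)*8 = 3136*8 = 25088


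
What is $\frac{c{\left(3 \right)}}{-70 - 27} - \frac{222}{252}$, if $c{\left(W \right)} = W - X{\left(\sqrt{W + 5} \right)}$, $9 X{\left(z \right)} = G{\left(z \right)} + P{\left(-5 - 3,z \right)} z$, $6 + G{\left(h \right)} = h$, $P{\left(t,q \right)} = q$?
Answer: $- \frac{11117}{12222} + \frac{2 \sqrt{2}}{873} \approx -0.90635$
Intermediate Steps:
$G{\left(h \right)} = -6 + h$
$X{\left(z \right)} = - \frac{2}{3} + \frac{z}{9} + \frac{z^{2}}{9}$ ($X{\left(z \right)} = \frac{\left(-6 + z\right) + z z}{9} = \frac{\left(-6 + z\right) + z^{2}}{9} = \frac{-6 + z + z^{2}}{9} = - \frac{2}{3} + \frac{z}{9} + \frac{z^{2}}{9}$)
$c{\left(W \right)} = \frac{1}{9} - \frac{\sqrt{5 + W}}{9} + \frac{8 W}{9}$ ($c{\left(W \right)} = W - \left(- \frac{2}{3} + \frac{\sqrt{W + 5}}{9} + \frac{\left(\sqrt{W + 5}\right)^{2}}{9}\right) = W - \left(- \frac{2}{3} + \frac{\sqrt{5 + W}}{9} + \frac{\left(\sqrt{5 + W}\right)^{2}}{9}\right) = W - \left(- \frac{2}{3} + \frac{\sqrt{5 + W}}{9} + \frac{5 + W}{9}\right) = W - \left(- \frac{2}{3} + \frac{\sqrt{5 + W}}{9} + \left(\frac{5}{9} + \frac{W}{9}\right)\right) = W - \left(- \frac{1}{9} + \frac{W}{9} + \frac{\sqrt{5 + W}}{9}\right) = \frac{1}{9} - \frac{\sqrt{5 + W}}{9} + \frac{8 W}{9}$)
$\frac{c{\left(3 \right)}}{-70 - 27} - \frac{222}{252} = \frac{\frac{1}{9} - \frac{\sqrt{5 + 3}}{9} + \frac{8}{9} \cdot 3}{-70 - 27} - \frac{222}{252} = \frac{\frac{1}{9} - \frac{\sqrt{8}}{9} + \frac{8}{3}}{-97} - \frac{37}{42} = \left(\frac{1}{9} - \frac{2 \sqrt{2}}{9} + \frac{8}{3}\right) \left(- \frac{1}{97}\right) - \frac{37}{42} = \left(\frac{25}{9} - \frac{2 \sqrt{2}}{9}\right) \left(- \frac{1}{97}\right) - \frac{37}{42} = \left(- \frac{25}{873} + \frac{2 \sqrt{2}}{873}\right) - \frac{37}{42} = - \frac{11117}{12222} + \frac{2 \sqrt{2}}{873}$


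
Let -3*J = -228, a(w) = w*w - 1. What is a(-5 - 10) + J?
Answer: 300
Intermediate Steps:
a(w) = -1 + w² (a(w) = w² - 1 = -1 + w²)
J = 76 (J = -⅓*(-228) = 76)
a(-5 - 10) + J = (-1 + (-5 - 10)²) + 76 = (-1 + (-15)²) + 76 = (-1 + 225) + 76 = 224 + 76 = 300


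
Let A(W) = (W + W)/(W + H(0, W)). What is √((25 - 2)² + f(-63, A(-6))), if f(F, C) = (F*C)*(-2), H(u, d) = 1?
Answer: √20785/5 ≈ 28.834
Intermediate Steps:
A(W) = 2*W/(1 + W) (A(W) = (W + W)/(W + 1) = (2*W)/(1 + W) = 2*W/(1 + W))
f(F, C) = -2*C*F (f(F, C) = (C*F)*(-2) = -2*C*F)
√((25 - 2)² + f(-63, A(-6))) = √((25 - 2)² - 2*2*(-6)/(1 - 6)*(-63)) = √(23² - 2*2*(-6)/(-5)*(-63)) = √(529 - 2*2*(-6)*(-⅕)*(-63)) = √(529 - 2*12/5*(-63)) = √(529 + 1512/5) = √(4157/5) = √20785/5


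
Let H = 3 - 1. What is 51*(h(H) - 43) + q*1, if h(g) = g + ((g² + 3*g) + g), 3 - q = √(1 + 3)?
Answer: -1478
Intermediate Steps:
q = 1 (q = 3 - √(1 + 3) = 3 - √4 = 3 - 1*2 = 3 - 2 = 1)
H = 2
h(g) = g² + 5*g (h(g) = g + (g² + 4*g) = g² + 5*g)
51*(h(H) - 43) + q*1 = 51*(2*(5 + 2) - 43) + 1*1 = 51*(2*7 - 43) + 1 = 51*(14 - 43) + 1 = 51*(-29) + 1 = -1479 + 1 = -1478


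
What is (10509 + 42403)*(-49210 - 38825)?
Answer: -4658107920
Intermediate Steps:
(10509 + 42403)*(-49210 - 38825) = 52912*(-88035) = -4658107920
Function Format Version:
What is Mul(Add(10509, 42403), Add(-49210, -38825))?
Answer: -4658107920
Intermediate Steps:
Mul(Add(10509, 42403), Add(-49210, -38825)) = Mul(52912, -88035) = -4658107920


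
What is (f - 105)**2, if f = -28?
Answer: 17689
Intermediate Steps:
(f - 105)**2 = (-28 - 105)**2 = (-133)**2 = 17689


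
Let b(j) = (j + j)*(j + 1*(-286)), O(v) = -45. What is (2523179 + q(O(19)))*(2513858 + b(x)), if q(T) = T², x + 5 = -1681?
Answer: 23139560392168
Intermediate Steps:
x = -1686 (x = -5 - 1681 = -1686)
b(j) = 2*j*(-286 + j) (b(j) = (2*j)*(j - 286) = (2*j)*(-286 + j) = 2*j*(-286 + j))
(2523179 + q(O(19)))*(2513858 + b(x)) = (2523179 + (-45)²)*(2513858 + 2*(-1686)*(-286 - 1686)) = (2523179 + 2025)*(2513858 + 2*(-1686)*(-1972)) = 2525204*(2513858 + 6649584) = 2525204*9163442 = 23139560392168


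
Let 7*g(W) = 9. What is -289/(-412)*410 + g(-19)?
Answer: 416569/1442 ≈ 288.88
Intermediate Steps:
g(W) = 9/7 (g(W) = (⅐)*9 = 9/7)
-289/(-412)*410 + g(-19) = -289/(-412)*410 + 9/7 = -289*(-1/412)*410 + 9/7 = (289/412)*410 + 9/7 = 59245/206 + 9/7 = 416569/1442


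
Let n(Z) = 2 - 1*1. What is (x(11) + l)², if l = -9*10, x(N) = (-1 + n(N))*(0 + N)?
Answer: 8100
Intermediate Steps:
n(Z) = 1 (n(Z) = 2 - 1 = 1)
x(N) = 0 (x(N) = (-1 + 1)*(0 + N) = 0*N = 0)
l = -90
(x(11) + l)² = (0 - 90)² = (-90)² = 8100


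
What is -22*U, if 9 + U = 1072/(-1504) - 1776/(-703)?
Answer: 141185/893 ≈ 158.10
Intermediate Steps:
U = -12835/1786 (U = -9 + (1072/(-1504) - 1776/(-703)) = -9 + (1072*(-1/1504) - 1776*(-1/703)) = -9 + (-67/94 + 48/19) = -9 + 3239/1786 = -12835/1786 ≈ -7.1864)
-22*U = -22*(-12835/1786) = 141185/893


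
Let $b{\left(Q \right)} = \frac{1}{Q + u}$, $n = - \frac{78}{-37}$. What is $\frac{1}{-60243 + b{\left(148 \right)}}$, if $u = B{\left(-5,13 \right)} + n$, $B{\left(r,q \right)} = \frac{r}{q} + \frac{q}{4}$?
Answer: $- \frac{294321}{17730778079} \approx -1.6599 \cdot 10^{-5}$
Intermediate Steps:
$B{\left(r,q \right)} = \frac{q}{4} + \frac{r}{q}$ ($B{\left(r,q \right)} = \frac{r}{q} + q \frac{1}{4} = \frac{r}{q} + \frac{q}{4} = \frac{q}{4} + \frac{r}{q}$)
$n = \frac{78}{37}$ ($n = \left(-78\right) \left(- \frac{1}{37}\right) = \frac{78}{37} \approx 2.1081$)
$u = \frac{9569}{1924}$ ($u = \left(\frac{1}{4} \cdot 13 - \frac{5}{13}\right) + \frac{78}{37} = \left(\frac{13}{4} - \frac{5}{13}\right) + \frac{78}{37} = \frac{149}{52} + \frac{78}{37} = \frac{9569}{1924} \approx 4.9735$)
$b{\left(Q \right)} = \frac{1}{\frac{9569}{1924} + Q}$ ($b{\left(Q \right)} = \frac{1}{Q + \frac{9569}{1924}} = \frac{1}{\frac{9569}{1924} + Q}$)
$\frac{1}{-60243 + b{\left(148 \right)}} = \frac{1}{-60243 + \frac{1924}{9569 + 1924 \cdot 148}} = \frac{1}{-60243 + \frac{1924}{9569 + 284752}} = \frac{1}{-60243 + \frac{1924}{294321}} = \frac{1}{- \frac{17730778079}{294321}} = - \frac{294321}{17730778079}$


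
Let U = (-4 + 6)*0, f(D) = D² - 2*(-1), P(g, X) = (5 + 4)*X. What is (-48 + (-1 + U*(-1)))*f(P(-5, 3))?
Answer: -35819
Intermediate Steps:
P(g, X) = 9*X
f(D) = 2 + D² (f(D) = D² + 2 = 2 + D²)
U = 0 (U = 2*0 = 0)
(-48 + (-1 + U*(-1)))*f(P(-5, 3)) = (-48 + (-1 + 0*(-1)))*(2 + (9*3)²) = (-48 + (-1 + 0))*(2 + 27²) = (-48 - 1)*(2 + 729) = -49*731 = -35819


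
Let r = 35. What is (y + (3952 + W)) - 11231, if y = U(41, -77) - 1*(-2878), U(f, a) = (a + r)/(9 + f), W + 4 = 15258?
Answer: 271304/25 ≈ 10852.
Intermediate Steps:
W = 15254 (W = -4 + 15258 = 15254)
U(f, a) = (35 + a)/(9 + f) (U(f, a) = (a + 35)/(9 + f) = (35 + a)/(9 + f))
y = 71929/25 (y = (35 - 77)/(9 + 41) - 1*(-2878) = -42/50 + 2878 = (1/50)*(-42) + 2878 = -21/25 + 2878 = 71929/25 ≈ 2877.2)
(y + (3952 + W)) - 11231 = (71929/25 + (3952 + 15254)) - 11231 = (71929/25 + 19206) - 11231 = 552079/25 - 11231 = 271304/25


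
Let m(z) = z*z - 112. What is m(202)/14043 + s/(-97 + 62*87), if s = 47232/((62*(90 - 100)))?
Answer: 357459532/123976285 ≈ 2.8833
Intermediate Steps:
m(z) = -112 + z² (m(z) = z² - 112 = -112 + z²)
s = -11808/155 (s = 47232/((62*(-10))) = 47232/(-620) = 47232*(-1/620) = -11808/155 ≈ -76.181)
m(202)/14043 + s/(-97 + 62*87) = (-112 + 202²)/14043 - 11808/(155*(-97 + 62*87)) = (-112 + 40804)*(1/14043) - 11808/(155*(-97 + 5394)) = 40692*(1/14043) - 11808/155/5297 = 13564/4681 - 11808/155*1/5297 = 13564/4681 - 11808/821035 = 357459532/123976285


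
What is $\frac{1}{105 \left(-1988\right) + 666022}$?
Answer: $\frac{1}{457282} \approx 2.1868 \cdot 10^{-6}$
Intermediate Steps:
$\frac{1}{105 \left(-1988\right) + 666022} = \frac{1}{-208740 + 666022} = \frac{1}{457282}$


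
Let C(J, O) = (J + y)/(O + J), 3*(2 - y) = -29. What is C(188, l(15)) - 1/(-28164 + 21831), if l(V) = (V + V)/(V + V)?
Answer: 1264678/1196937 ≈ 1.0566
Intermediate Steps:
y = 35/3 (y = 2 - 1/3*(-29) = 2 + 29/3 = 35/3 ≈ 11.667)
l(V) = 1 (l(V) = (2*V)/((2*V)) = (2*V)*(1/(2*V)) = 1)
C(J, O) = (35/3 + J)/(J + O) (C(J, O) = (J + 35/3)/(O + J) = (35/3 + J)/(J + O))
C(188, l(15)) - 1/(-28164 + 21831) = (35/3 + 188)/(188 + 1) - 1/(-28164 + 21831) = (599/3)/189 - 1/(-6333) = (1/189)*(599/3) - 1*(-1/6333) = 599/567 + 1/6333 = 1264678/1196937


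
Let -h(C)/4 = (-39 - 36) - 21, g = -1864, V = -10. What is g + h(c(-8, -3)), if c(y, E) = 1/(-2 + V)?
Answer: -1480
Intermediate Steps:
c(y, E) = -1/12 (c(y, E) = 1/(-2 - 10) = 1/(-12) = -1/12)
h(C) = 384 (h(C) = -4*((-39 - 36) - 21) = -4*(-75 - 21) = -4*(-96) = 384)
g + h(c(-8, -3)) = -1864 + 384 = -1480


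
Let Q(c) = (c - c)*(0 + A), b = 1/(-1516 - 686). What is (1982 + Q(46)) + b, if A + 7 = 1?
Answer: 4364363/2202 ≈ 1982.0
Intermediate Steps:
b = -1/2202 (b = 1/(-2202) = -1/2202 ≈ -0.00045413)
A = -6 (A = -7 + 1 = -6)
Q(c) = 0 (Q(c) = (c - c)*(0 - 6) = 0*(-6) = 0)
(1982 + Q(46)) + b = (1982 + 0) - 1/2202 = 1982 - 1/2202 = 4364363/2202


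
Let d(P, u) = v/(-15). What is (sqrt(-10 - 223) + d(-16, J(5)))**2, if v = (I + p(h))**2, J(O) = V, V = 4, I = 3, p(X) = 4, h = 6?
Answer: (49 - 15*I*sqrt(233))**2/225 ≈ -222.33 - 99.727*I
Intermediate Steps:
J(O) = 4
v = 49 (v = (3 + 4)**2 = 7**2 = 49)
d(P, u) = -49/15 (d(P, u) = 49/(-15) = 49*(-1/15) = -49/15)
(sqrt(-10 - 223) + d(-16, J(5)))**2 = (sqrt(-10 - 223) - 49/15)**2 = (sqrt(-233) - 49/15)**2 = (I*sqrt(233) - 49/15)**2 = (-49/15 + I*sqrt(233))**2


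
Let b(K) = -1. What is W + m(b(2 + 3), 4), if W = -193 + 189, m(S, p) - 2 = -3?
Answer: -5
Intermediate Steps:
m(S, p) = -1 (m(S, p) = 2 - 3 = -1)
W = -4
W + m(b(2 + 3), 4) = -4 - 1 = -5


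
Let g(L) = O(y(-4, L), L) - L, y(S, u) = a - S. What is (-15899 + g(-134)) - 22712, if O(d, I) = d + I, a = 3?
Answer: -38604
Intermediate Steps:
y(S, u) = 3 - S
O(d, I) = I + d
g(L) = 7 (g(L) = (L + (3 - 1*(-4))) - L = (L + (3 + 4)) - L = (L + 7) - L = (7 + L) - L = 7)
(-15899 + g(-134)) - 22712 = (-15899 + 7) - 22712 = -15892 - 22712 = -38604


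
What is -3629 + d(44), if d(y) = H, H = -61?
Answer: -3690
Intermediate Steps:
d(y) = -61
-3629 + d(44) = -3629 - 61 = -3690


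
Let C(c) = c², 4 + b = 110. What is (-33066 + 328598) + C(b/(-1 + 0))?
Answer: 306768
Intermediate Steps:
b = 106 (b = -4 + 110 = 106)
(-33066 + 328598) + C(b/(-1 + 0)) = (-33066 + 328598) + (106/(-1 + 0))² = 295532 + (106/(-1))² = 295532 + (106*(-1))² = 295532 + (-106)² = 295532 + 11236 = 306768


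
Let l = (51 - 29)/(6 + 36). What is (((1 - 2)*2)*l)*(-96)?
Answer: 704/7 ≈ 100.57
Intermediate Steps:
l = 11/21 (l = 22/42 = 22*(1/42) = 11/21 ≈ 0.52381)
(((1 - 2)*2)*l)*(-96) = (((1 - 2)*2)*(11/21))*(-96) = (-1*2*(11/21))*(-96) = -2*11/21*(-96) = -22/21*(-96) = 704/7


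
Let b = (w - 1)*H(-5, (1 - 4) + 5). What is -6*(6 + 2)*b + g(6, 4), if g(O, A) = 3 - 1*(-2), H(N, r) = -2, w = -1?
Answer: -187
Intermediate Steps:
g(O, A) = 5 (g(O, A) = 3 + 2 = 5)
b = 4 (b = (-1 - 1)*(-2) = -2*(-2) = 4)
-6*(6 + 2)*b + g(6, 4) = -6*(6 + 2)*4 + 5 = -48*4 + 5 = -6*32 + 5 = -192 + 5 = -187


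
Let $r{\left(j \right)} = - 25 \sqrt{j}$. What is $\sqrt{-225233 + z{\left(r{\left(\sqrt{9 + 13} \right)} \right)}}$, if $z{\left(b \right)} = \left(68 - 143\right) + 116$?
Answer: $2 i \sqrt{56298} \approx 474.54 i$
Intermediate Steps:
$z{\left(b \right)} = 41$ ($z{\left(b \right)} = -75 + 116 = 41$)
$\sqrt{-225233 + z{\left(r{\left(\sqrt{9 + 13} \right)} \right)}} = \sqrt{-225233 + 41} = \sqrt{-225192} = 2 i \sqrt{56298}$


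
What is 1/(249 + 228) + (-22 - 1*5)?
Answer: -12878/477 ≈ -26.998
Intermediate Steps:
1/(249 + 228) + (-22 - 1*5) = 1/477 + (-22 - 5) = 1/477 - 27 = -12878/477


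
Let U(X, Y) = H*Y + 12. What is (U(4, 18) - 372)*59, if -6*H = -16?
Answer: -18408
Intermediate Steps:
H = 8/3 (H = -⅙*(-16) = 8/3 ≈ 2.6667)
U(X, Y) = 12 + 8*Y/3 (U(X, Y) = 8*Y/3 + 12 = 12 + 8*Y/3)
(U(4, 18) - 372)*59 = ((12 + (8/3)*18) - 372)*59 = ((12 + 48) - 372)*59 = (60 - 372)*59 = -312*59 = -18408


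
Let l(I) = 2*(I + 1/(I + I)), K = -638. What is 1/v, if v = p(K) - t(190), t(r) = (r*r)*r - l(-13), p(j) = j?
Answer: -13/89175633 ≈ -1.4578e-7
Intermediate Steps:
l(I) = 1/I + 2*I (l(I) = 2*(I + 1/(2*I)) = 1/I + 2*I)
t(r) = 339/13 + r³ (t(r) = (r*r)*r - (1/(-13) + 2*(-13)) = r²*r - (-1/13 - 26) = r³ - 1*(-339/13) = r³ + 339/13 = 339/13 + r³)
v = -89175633/13 (v = -638 - (339/13 + 190³) = -638 - (339/13 + 6859000) = -638 - 1*89167339/13 = -638 - 89167339/13 = -89175633/13 ≈ -6.8597e+6)
1/v = 1/(-89175633/13) = -13/89175633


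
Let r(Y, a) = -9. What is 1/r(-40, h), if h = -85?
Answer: -1/9 ≈ -0.11111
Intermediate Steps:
1/r(-40, h) = 1/(-9) = -1/9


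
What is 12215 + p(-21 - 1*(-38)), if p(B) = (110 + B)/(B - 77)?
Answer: 732773/60 ≈ 12213.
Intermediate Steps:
p(B) = (110 + B)/(-77 + B)
12215 + p(-21 - 1*(-38)) = 12215 + (110 + (-21 - 1*(-38)))/(-77 + (-21 - 1*(-38))) = 12215 + (110 + (-21 + 38))/(-77 + (-21 + 38)) = 12215 + (110 + 17)/(-77 + 17) = 12215 + 127/(-60) = 12215 - 1/60*127 = 12215 - 127/60 = 732773/60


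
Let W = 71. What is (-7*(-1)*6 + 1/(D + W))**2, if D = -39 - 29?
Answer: 16129/9 ≈ 1792.1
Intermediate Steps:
D = -68
(-7*(-1)*6 + 1/(D + W))**2 = (-7*(-1)*6 + 1/(-68 + 71))**2 = (7*6 + 1/3)**2 = (42 + 1/3)**2 = (127/3)**2 = 16129/9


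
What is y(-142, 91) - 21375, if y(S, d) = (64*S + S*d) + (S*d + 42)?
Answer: -56265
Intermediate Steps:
y(S, d) = 42 + 64*S + 2*S*d (y(S, d) = (64*S + S*d) + (42 + S*d) = 42 + 64*S + 2*S*d)
y(-142, 91) - 21375 = (42 + 64*(-142) + 2*(-142)*91) - 21375 = (42 - 9088 - 25844) - 21375 = -34890 - 21375 = -56265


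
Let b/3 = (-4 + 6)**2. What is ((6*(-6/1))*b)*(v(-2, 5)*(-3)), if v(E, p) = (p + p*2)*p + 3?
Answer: 101088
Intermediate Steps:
b = 12 (b = 3*(-4 + 6)**2 = 3*2**2 = 3*4 = 12)
v(E, p) = 3 + 3*p**2 (v(E, p) = (p + 2*p)*p + 3 = (3*p)*p + 3 = 3*p**2 + 3 = 3 + 3*p**2)
((6*(-6/1))*b)*(v(-2, 5)*(-3)) = ((6*(-6/1))*12)*((3 + 3*5**2)*(-3)) = ((6*(-6*1))*12)*((3 + 3*25)*(-3)) = ((6*(-6))*12)*((3 + 75)*(-3)) = (-36*12)*(78*(-3)) = -432*(-234) = 101088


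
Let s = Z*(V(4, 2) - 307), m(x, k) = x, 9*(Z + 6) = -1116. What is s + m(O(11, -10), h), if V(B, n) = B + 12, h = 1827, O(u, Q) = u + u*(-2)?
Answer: 37819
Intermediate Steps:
O(u, Q) = -u (O(u, Q) = u - 2*u = -u)
Z = -130 (Z = -6 + (⅑)*(-1116) = -6 - 124 = -130)
V(B, n) = 12 + B
s = 37830 (s = -130*((12 + 4) - 307) = -130*(16 - 307) = -130*(-291) = 37830)
s + m(O(11, -10), h) = 37830 - 1*11 = 37830 - 11 = 37819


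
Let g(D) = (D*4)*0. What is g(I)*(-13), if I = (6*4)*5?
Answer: 0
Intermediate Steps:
I = 120 (I = 24*5 = 120)
g(D) = 0 (g(D) = (4*D)*0 = 0)
g(I)*(-13) = 0*(-13) = 0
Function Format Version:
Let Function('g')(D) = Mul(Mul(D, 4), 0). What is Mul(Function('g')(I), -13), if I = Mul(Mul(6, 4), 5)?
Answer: 0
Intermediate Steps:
I = 120 (I = Mul(24, 5) = 120)
Function('g')(D) = 0 (Function('g')(D) = Mul(Mul(4, D), 0) = 0)
Mul(Function('g')(I), -13) = Mul(0, -13) = 0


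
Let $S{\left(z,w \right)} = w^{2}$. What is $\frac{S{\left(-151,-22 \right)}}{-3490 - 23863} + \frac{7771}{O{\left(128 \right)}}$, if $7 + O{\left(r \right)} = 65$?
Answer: $\frac{212532091}{1586474} \approx 133.97$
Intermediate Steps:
$O{\left(r \right)} = 58$ ($O{\left(r \right)} = -7 + 65 = 58$)
$\frac{S{\left(-151,-22 \right)}}{-3490 - 23863} + \frac{7771}{O{\left(128 \right)}} = \frac{\left(-22\right)^{2}}{-3490 - 23863} + \frac{7771}{58} = \frac{484}{-3490 - 23863} + 7771 \cdot \frac{1}{58} = \frac{484}{-27353} + \frac{7771}{58} = 484 \left(- \frac{1}{27353}\right) + \frac{7771}{58} = - \frac{484}{27353} + \frac{7771}{58} = \frac{212532091}{1586474}$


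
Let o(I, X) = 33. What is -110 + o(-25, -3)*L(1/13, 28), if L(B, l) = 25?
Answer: 715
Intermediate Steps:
-110 + o(-25, -3)*L(1/13, 28) = -110 + 33*25 = -110 + 825 = 715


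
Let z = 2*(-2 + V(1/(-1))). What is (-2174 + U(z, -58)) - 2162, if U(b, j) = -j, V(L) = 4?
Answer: -4278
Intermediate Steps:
z = 4 (z = 2*(-2 + 4) = 2*2 = 4)
(-2174 + U(z, -58)) - 2162 = (-2174 - 1*(-58)) - 2162 = (-2174 + 58) - 2162 = -2116 - 2162 = -4278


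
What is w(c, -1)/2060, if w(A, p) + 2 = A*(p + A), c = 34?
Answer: 56/103 ≈ 0.54369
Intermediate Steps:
w(A, p) = -2 + A*(A + p) (w(A, p) = -2 + A*(p + A) = -2 + A*(A + p))
w(c, -1)/2060 = (-2 + 34**2 + 34*(-1))/2060 = (-2 + 1156 - 34)*(1/2060) = 1120*(1/2060) = 56/103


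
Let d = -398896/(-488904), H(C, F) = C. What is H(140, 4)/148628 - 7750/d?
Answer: -8799255123790/926361167 ≈ -9498.7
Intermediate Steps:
d = 49862/61113 (d = -398896*(-1/488904) = 49862/61113 ≈ 0.81590)
H(140, 4)/148628 - 7750/d = 140/148628 - 7750/49862/61113 = 140*(1/148628) - 7750*61113/49862 = 35/37157 - 236812875/24931 = -8799255123790/926361167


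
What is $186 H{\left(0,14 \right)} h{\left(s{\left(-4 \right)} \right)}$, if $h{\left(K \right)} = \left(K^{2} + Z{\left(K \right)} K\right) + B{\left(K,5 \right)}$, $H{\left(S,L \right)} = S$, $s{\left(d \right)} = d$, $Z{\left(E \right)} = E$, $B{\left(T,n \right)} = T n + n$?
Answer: $0$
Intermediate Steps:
$B{\left(T,n \right)} = n + T n$
$h{\left(K \right)} = 5 + 2 K^{2} + 5 K$ ($h{\left(K \right)} = \left(K^{2} + K K\right) + 5 \left(1 + K\right) = \left(K^{2} + K^{2}\right) + \left(5 + 5 K\right) = 2 K^{2} + \left(5 + 5 K\right) = 5 + 2 K^{2} + 5 K$)
$186 H{\left(0,14 \right)} h{\left(s{\left(-4 \right)} \right)} = 186 \cdot 0 \left(5 + 2 \left(-4\right)^{2} + 5 \left(-4\right)\right) = 0 \left(5 + 2 \cdot 16 - 20\right) = 0 \left(5 + 32 - 20\right) = 0 \cdot 17 = 0$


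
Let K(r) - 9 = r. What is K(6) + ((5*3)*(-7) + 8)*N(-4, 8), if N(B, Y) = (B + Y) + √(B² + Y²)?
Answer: -373 - 388*√5 ≈ -1240.6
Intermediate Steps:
K(r) = 9 + r
N(B, Y) = B + Y + √(B² + Y²)
K(6) + ((5*3)*(-7) + 8)*N(-4, 8) = (9 + 6) + ((5*3)*(-7) + 8)*(-4 + 8 + √((-4)² + 8²)) = 15 + (15*(-7) + 8)*(-4 + 8 + √(16 + 64)) = 15 + (-105 + 8)*(-4 + 8 + √80) = 15 - 97*(-4 + 8 + 4*√5) = 15 - 97*(4 + 4*√5) = 15 + (-388 - 388*√5) = -373 - 388*√5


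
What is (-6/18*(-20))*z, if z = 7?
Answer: 140/3 ≈ 46.667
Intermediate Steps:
(-6/18*(-20))*z = (-6/18*(-20))*7 = (-6*1/18*(-20))*7 = -⅓*(-20)*7 = (20/3)*7 = 140/3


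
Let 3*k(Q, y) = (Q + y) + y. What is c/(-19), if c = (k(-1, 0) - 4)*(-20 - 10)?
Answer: -130/19 ≈ -6.8421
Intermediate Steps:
k(Q, y) = Q/3 + 2*y/3 (k(Q, y) = ((Q + y) + y)/3 = (Q + 2*y)/3 = Q/3 + 2*y/3)
c = 130 (c = (((⅓)*(-1) + (⅔)*0) - 4)*(-20 - 10) = ((-⅓ + 0) - 4)*(-30) = (-⅓ - 4)*(-30) = -13/3*(-30) = 130)
c/(-19) = 130/(-19) = -1/19*130 = -130/19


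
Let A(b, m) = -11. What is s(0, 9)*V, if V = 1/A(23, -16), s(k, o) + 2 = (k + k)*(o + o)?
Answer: 2/11 ≈ 0.18182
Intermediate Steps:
s(k, o) = -2 + 4*k*o (s(k, o) = -2 + (k + k)*(o + o) = -2 + (2*k)*(2*o) = -2 + 4*k*o)
V = -1/11 (V = 1/(-11) = -1/11 ≈ -0.090909)
s(0, 9)*V = (-2 + 4*0*9)*(-1/11) = (-2 + 0)*(-1/11) = -2*(-1/11) = 2/11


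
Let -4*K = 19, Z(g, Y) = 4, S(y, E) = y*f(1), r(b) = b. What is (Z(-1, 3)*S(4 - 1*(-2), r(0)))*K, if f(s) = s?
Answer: -114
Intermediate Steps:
S(y, E) = y (S(y, E) = y*1 = y)
K = -19/4 (K = -¼*19 = -19/4 ≈ -4.7500)
(Z(-1, 3)*S(4 - 1*(-2), r(0)))*K = (4*(4 - 1*(-2)))*(-19/4) = (4*(4 + 2))*(-19/4) = (4*6)*(-19/4) = 24*(-19/4) = -114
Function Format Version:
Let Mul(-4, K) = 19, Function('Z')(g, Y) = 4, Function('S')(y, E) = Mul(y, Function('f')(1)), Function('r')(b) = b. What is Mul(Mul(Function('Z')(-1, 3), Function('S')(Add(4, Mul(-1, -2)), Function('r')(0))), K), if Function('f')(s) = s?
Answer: -114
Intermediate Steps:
Function('S')(y, E) = y (Function('S')(y, E) = Mul(y, 1) = y)
K = Rational(-19, 4) (K = Mul(Rational(-1, 4), 19) = Rational(-19, 4) ≈ -4.7500)
Mul(Mul(Function('Z')(-1, 3), Function('S')(Add(4, Mul(-1, -2)), Function('r')(0))), K) = Mul(Mul(4, Add(4, Mul(-1, -2))), Rational(-19, 4)) = Mul(Mul(4, Add(4, 2)), Rational(-19, 4)) = Mul(Mul(4, 6), Rational(-19, 4)) = Mul(24, Rational(-19, 4)) = -114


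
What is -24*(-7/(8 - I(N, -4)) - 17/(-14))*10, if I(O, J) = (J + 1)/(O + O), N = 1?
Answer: -15240/133 ≈ -114.59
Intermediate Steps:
I(O, J) = (1 + J)/(2*O) (I(O, J) = (1 + J)/((2*O)) = (1 + J)*(1/(2*O)) = (1 + J)/(2*O))
-24*(-7/(8 - I(N, -4)) - 17/(-14))*10 = -24*(-7/(8 - (1 - 4)/(2*1)) - 17/(-14))*10 = -24*(-7/(8 - (-3)/2) - 17*(-1/14))*10 = -24*(-7/(8 - 1*(-3/2)) + 17/14)*10 = -24*(-7/(8 + 3/2) + 17/14)*10 = -24*(-7/19/2 + 17/14)*10 = -24*(-7*2/19 + 17/14)*10 = -24*(-14/19 + 17/14)*10 = -24*127/266*10 = -1524/133*10 = -15240/133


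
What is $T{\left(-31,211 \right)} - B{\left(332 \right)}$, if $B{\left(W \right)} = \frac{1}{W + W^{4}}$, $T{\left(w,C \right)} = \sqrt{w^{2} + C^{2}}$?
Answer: $- \frac{1}{12149330508} + \sqrt{45482} \approx 213.27$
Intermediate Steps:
$T{\left(w,C \right)} = \sqrt{C^{2} + w^{2}}$
$T{\left(-31,211 \right)} - B{\left(332 \right)} = \sqrt{211^{2} + \left(-31\right)^{2}} - \frac{1}{332 + 332^{4}} = \sqrt{44521 + 961} - \frac{1}{332 + 12149330176} = \sqrt{45482} - \frac{1}{12149330508} = - \frac{1}{12149330508} + \sqrt{45482}$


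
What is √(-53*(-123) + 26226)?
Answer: √32745 ≈ 180.96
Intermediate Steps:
√(-53*(-123) + 26226) = √(6519 + 26226) = √32745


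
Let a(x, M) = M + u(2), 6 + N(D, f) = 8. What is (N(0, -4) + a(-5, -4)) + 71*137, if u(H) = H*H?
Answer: 9729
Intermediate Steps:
u(H) = H²
N(D, f) = 2 (N(D, f) = -6 + 8 = 2)
a(x, M) = 4 + M (a(x, M) = M + 2² = M + 4 = 4 + M)
(N(0, -4) + a(-5, -4)) + 71*137 = (2 + (4 - 4)) + 71*137 = (2 + 0) + 9727 = 2 + 9727 = 9729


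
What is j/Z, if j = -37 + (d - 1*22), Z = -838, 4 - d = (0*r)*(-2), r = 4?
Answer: 55/838 ≈ 0.065632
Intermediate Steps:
d = 4 (d = 4 - 0*4*(-2) = 4 - 0*(-2) = 4 - 1*0 = 4 + 0 = 4)
j = -55 (j = -37 + (4 - 1*22) = -37 + (4 - 22) = -37 - 18 = -55)
j/Z = -55/(-838) = -55*(-1/838) = 55/838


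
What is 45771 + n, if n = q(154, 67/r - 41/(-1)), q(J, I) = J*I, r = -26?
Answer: 671946/13 ≈ 51688.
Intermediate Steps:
q(J, I) = I*J
n = 76923/13 (n = (67/(-26) - 41/(-1))*154 = (67*(-1/26) - 41*(-1))*154 = (-67/26 + 41)*154 = (999/26)*154 = 76923/13 ≈ 5917.2)
45771 + n = 45771 + 76923/13 = 671946/13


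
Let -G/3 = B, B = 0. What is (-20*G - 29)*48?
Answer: -1392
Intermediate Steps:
G = 0 (G = -3*0 = 0)
(-20*G - 29)*48 = (-20*0 - 29)*48 = (0 - 29)*48 = -29*48 = -1392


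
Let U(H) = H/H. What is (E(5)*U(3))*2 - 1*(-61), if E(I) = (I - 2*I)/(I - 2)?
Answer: 173/3 ≈ 57.667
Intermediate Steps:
E(I) = -I/(-2 + I) (E(I) = (-I)/(-2 + I) = -I/(-2 + I))
U(H) = 1
(E(5)*U(3))*2 - 1*(-61) = (-1*5/(-2 + 5)*1)*2 - 1*(-61) = (-1*5/3*1)*2 + 61 = (-1*5*⅓*1)*2 + 61 = -5/3*1*2 + 61 = -5/3*2 + 61 = -10/3 + 61 = 173/3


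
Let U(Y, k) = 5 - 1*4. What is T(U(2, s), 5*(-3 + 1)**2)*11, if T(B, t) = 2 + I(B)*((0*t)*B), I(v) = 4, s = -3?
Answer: 22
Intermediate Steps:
U(Y, k) = 1 (U(Y, k) = 5 - 4 = 1)
T(B, t) = 2 (T(B, t) = 2 + 4*((0*t)*B) = 2 + 4*(0*B) = 2 + 4*0 = 2 + 0 = 2)
T(U(2, s), 5*(-3 + 1)**2)*11 = 2*11 = 22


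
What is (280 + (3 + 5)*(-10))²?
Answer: 40000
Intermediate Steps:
(280 + (3 + 5)*(-10))² = (280 + 8*(-10))² = (280 - 80)² = 200² = 40000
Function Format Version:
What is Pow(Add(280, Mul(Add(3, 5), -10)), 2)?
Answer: 40000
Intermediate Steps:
Pow(Add(280, Mul(Add(3, 5), -10)), 2) = Pow(Add(280, Mul(8, -10)), 2) = Pow(Add(280, -80), 2) = Pow(200, 2) = 40000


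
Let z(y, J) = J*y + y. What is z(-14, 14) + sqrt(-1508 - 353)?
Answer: -210 + I*sqrt(1861) ≈ -210.0 + 43.139*I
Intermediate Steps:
z(y, J) = y + J*y
z(-14, 14) + sqrt(-1508 - 353) = -14*(1 + 14) + sqrt(-1508 - 353) = -14*15 + sqrt(-1861) = -210 + I*sqrt(1861)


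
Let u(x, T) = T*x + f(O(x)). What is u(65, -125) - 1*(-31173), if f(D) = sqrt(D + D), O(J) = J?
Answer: 23048 + sqrt(130) ≈ 23059.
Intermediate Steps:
f(D) = sqrt(2)*sqrt(D) (f(D) = sqrt(2*D) = sqrt(2)*sqrt(D))
u(x, T) = T*x + sqrt(2)*sqrt(x)
u(65, -125) - 1*(-31173) = (-125*65 + sqrt(2)*sqrt(65)) - 1*(-31173) = (-8125 + sqrt(130)) + 31173 = 23048 + sqrt(130)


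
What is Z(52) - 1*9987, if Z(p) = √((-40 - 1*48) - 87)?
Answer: -9987 + 5*I*√7 ≈ -9987.0 + 13.229*I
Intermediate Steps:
Z(p) = 5*I*√7 (Z(p) = √((-40 - 48) - 87) = √(-88 - 87) = √(-175) = 5*I*√7)
Z(52) - 1*9987 = 5*I*√7 - 1*9987 = 5*I*√7 - 9987 = -9987 + 5*I*√7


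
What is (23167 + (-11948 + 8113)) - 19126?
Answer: 206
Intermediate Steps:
(23167 + (-11948 + 8113)) - 19126 = (23167 - 3835) - 19126 = 19332 - 19126 = 206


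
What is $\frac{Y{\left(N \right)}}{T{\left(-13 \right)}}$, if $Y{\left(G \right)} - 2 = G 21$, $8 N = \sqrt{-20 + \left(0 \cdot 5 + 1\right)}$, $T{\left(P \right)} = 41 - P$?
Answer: $\frac{1}{27} + \frac{7 i \sqrt{19}}{144} \approx 0.037037 + 0.21189 i$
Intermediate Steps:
$N = \frac{i \sqrt{19}}{8}$ ($N = \frac{\sqrt{-20 + \left(0 \cdot 5 + 1\right)}}{8} = \frac{\sqrt{-20 + \left(0 + 1\right)}}{8} = \frac{\sqrt{-20 + 1}}{8} = \frac{\sqrt{-19}}{8} = \frac{i \sqrt{19}}{8} \approx 0.54486 i$)
$Y{\left(G \right)} = 2 + 21 G$ ($Y{\left(G \right)} = 2 + G 21 = 2 + 21 G$)
$\frac{Y{\left(N \right)}}{T{\left(-13 \right)}} = \frac{2 + 21 \frac{i \sqrt{19}}{8}}{41 - -13} = \frac{2 + \frac{21 i \sqrt{19}}{8}}{41 + 13} = \frac{2 + \frac{21 i \sqrt{19}}{8}}{54} = \left(2 + \frac{21 i \sqrt{19}}{8}\right) \frac{1}{54} = \frac{1}{27} + \frac{7 i \sqrt{19}}{144}$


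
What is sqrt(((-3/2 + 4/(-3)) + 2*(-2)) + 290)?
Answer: sqrt(10194)/6 ≈ 16.828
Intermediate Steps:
sqrt(((-3/2 + 4/(-3)) + 2*(-2)) + 290) = sqrt(((-3*1/2 + 4*(-1/3)) - 4) + 290) = sqrt(((-3/2 - 4/3) - 4) + 290) = sqrt((-17/6 - 4) + 290) = sqrt(-41/6 + 290) = sqrt(1699/6) = sqrt(10194)/6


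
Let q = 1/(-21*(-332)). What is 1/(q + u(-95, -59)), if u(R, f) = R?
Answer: -6972/662339 ≈ -0.010526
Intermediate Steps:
q = 1/6972 ≈ 0.00014343
1/(q + u(-95, -59)) = 1/(1/6972 - 95) = 1/(-662339/6972) = -6972/662339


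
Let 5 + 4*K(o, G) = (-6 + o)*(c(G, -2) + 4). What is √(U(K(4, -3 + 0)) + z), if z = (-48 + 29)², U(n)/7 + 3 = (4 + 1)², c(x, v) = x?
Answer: √515 ≈ 22.694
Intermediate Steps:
K(o, G) = -5/4 + (-6 + o)*(4 + G)/4 (K(o, G) = -5/4 + ((-6 + o)*(G + 4))/4 = -5/4 + ((-6 + o)*(4 + G))/4 = -5/4 + (-6 + o)*(4 + G)/4)
U(n) = 154 (U(n) = -21 + 7*(4 + 1)² = -21 + 7*5² = -21 + 7*25 = -21 + 175 = 154)
z = 361 (z = (-19)² = 361)
√(U(K(4, -3 + 0)) + z) = √(154 + 361) = √515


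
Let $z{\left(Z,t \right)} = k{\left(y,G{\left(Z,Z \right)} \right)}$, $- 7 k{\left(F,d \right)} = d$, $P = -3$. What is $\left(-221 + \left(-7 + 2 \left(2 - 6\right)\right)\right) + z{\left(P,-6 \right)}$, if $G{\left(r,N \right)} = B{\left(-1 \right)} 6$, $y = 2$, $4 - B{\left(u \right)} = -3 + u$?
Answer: $- \frac{1700}{7} \approx -242.86$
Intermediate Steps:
$B{\left(u \right)} = 7 - u$ ($B{\left(u \right)} = 4 - \left(-3 + u\right) = 7 - u$)
$G{\left(r,N \right)} = 48$ ($G{\left(r,N \right)} = \left(7 - -1\right) 6 = \left(7 + 1\right) 6 = 8 \cdot 6 = 48$)
$k{\left(F,d \right)} = - \frac{d}{7}$
$z{\left(Z,t \right)} = - \frac{48}{7}$ ($z{\left(Z,t \right)} = \left(- \frac{1}{7}\right) 48 = - \frac{48}{7}$)
$\left(-221 + \left(-7 + 2 \left(2 - 6\right)\right)\right) + z{\left(P,-6 \right)} = \left(-221 + \left(-7 + 2 \left(2 - 6\right)\right)\right) - \frac{48}{7} = \left(-221 + \left(-7 + 2 \left(-4\right)\right)\right) - \frac{48}{7} = \left(-221 - 15\right) - \frac{48}{7} = -236 - \frac{48}{7} = - \frac{1700}{7}$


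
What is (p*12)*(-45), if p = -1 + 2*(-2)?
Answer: 2700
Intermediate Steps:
p = -5 (p = -1 - 4 = -5)
(p*12)*(-45) = -5*12*(-45) = -60*(-45) = 2700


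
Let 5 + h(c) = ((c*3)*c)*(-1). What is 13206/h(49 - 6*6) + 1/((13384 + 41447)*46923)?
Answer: -16988429590583/658645763328 ≈ -25.793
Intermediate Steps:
h(c) = -5 - 3*c² (h(c) = -5 + ((c*3)*c)*(-1) = -5 + ((3*c)*c)*(-1) = -5 + (3*c²)*(-1) = -5 - 3*c²)
13206/h(49 - 6*6) + 1/((13384 + 41447)*46923) = 13206/(-5 - 3*(49 - 6*6)²) + 1/((13384 + 41447)*46923) = 13206/(-5 - 3*(49 - 36)²) + (1/46923)/54831 = 13206/(-5 - 3*13²) + (1/54831)*(1/46923) = 13206/(-5 - 3*169) + 1/2572835013 = 13206/(-5 - 507) + 1/2572835013 = 13206/(-512) + 1/2572835013 = 13206*(-1/512) + 1/2572835013 = -6603/256 + 1/2572835013 = -16988429590583/658645763328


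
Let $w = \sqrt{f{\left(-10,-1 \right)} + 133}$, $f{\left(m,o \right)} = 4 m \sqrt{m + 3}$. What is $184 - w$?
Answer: $184 - \sqrt{133 - 40 i \sqrt{7}} \approx 171.69 + 4.2993 i$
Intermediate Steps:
$f{\left(m,o \right)} = 4 m \sqrt{3 + m}$
$w = \sqrt{133 - 40 i \sqrt{7}}$ ($w = \sqrt{4 \left(-10\right) \sqrt{3 - 10} + 133} = \sqrt{4 \left(-10\right) \sqrt{-7} + 133} = \sqrt{4 \left(-10\right) i \sqrt{7} + 133} = \sqrt{- 40 i \sqrt{7} + 133} = \sqrt{133 - 40 i \sqrt{7}} \approx 12.308 - 4.2993 i$)
$184 - w = 184 - \sqrt{133 - 40 i \sqrt{7}}$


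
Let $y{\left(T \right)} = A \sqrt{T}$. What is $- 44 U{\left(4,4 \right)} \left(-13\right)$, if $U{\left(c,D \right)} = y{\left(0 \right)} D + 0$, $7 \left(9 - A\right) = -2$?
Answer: $0$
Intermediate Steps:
$A = \frac{65}{7}$ ($A = 9 - - \frac{2}{7} = 9 + \frac{2}{7} = \frac{65}{7} \approx 9.2857$)
$y{\left(T \right)} = \frac{65 \sqrt{T}}{7}$
$U{\left(c,D \right)} = 0$ ($U{\left(c,D \right)} = \frac{65 \sqrt{0}}{7} D + 0 = \frac{65}{7} \cdot 0 D + 0 = 0 D + 0 = 0 + 0 = 0$)
$- 44 U{\left(4,4 \right)} \left(-13\right) = \left(-44\right) 0 \left(-13\right) = 0 \left(-13\right) = 0$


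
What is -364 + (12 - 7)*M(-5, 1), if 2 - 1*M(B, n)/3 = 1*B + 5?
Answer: -334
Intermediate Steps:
M(B, n) = -9 - 3*B (M(B, n) = 6 - 3*(1*B + 5) = 6 - 3*(B + 5) = 6 - 3*(5 + B) = 6 + (-15 - 3*B) = -9 - 3*B)
-364 + (12 - 7)*M(-5, 1) = -364 + (12 - 7)*(-9 - 3*(-5)) = -364 + 5*(-9 + 15) = -364 + 5*6 = -364 + 30 = -334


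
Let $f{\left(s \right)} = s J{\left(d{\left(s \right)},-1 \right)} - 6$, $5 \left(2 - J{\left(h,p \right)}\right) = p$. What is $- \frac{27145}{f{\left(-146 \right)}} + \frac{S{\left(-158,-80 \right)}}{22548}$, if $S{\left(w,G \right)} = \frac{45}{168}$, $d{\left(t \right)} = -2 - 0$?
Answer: $\frac{14281529445}{172146464} \approx 82.962$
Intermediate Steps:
$d{\left(t \right)} = -2$ ($d{\left(t \right)} = -2 + 0 = -2$)
$J{\left(h,p \right)} = 2 - \frac{p}{5}$
$S{\left(w,G \right)} = \frac{15}{56}$ ($S{\left(w,G \right)} = 45 \cdot \frac{1}{168} = \frac{15}{56}$)
$f{\left(s \right)} = -6 + \frac{11 s}{5}$ ($f{\left(s \right)} = s \left(2 - - \frac{1}{5}\right) - 6 = s \left(2 + \frac{1}{5}\right) - 6 = s \frac{11}{5} - 6 = \frac{11 s}{5} - 6 = -6 + \frac{11 s}{5}$)
$- \frac{27145}{f{\left(-146 \right)}} + \frac{S{\left(-158,-80 \right)}}{22548} = - \frac{27145}{-6 + \frac{11}{5} \left(-146\right)} + \frac{15}{56 \cdot 22548} = - \frac{27145}{-6 - \frac{1606}{5}} + \frac{15}{56} \cdot \frac{1}{22548} = - \frac{27145}{- \frac{1636}{5}} + \frac{5}{420896} = \left(-27145\right) \left(- \frac{5}{1636}\right) + \frac{5}{420896} = \frac{135725}{1636} + \frac{5}{420896} = \frac{14281529445}{172146464}$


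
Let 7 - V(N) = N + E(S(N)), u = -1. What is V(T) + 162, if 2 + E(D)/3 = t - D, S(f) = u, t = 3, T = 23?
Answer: 140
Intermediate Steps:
S(f) = -1
E(D) = 3 - 3*D (E(D) = -6 + 3*(3 - D) = -6 + (9 - 3*D) = 3 - 3*D)
V(N) = 1 - N (V(N) = 7 - (N + (3 - 3*(-1))) = 7 - (N + (3 + 3)) = 7 - (N + 6) = 7 - (6 + N) = 7 + (-6 - N) = 1 - N)
V(T) + 162 = (1 - 1*23) + 162 = (1 - 23) + 162 = -22 + 162 = 140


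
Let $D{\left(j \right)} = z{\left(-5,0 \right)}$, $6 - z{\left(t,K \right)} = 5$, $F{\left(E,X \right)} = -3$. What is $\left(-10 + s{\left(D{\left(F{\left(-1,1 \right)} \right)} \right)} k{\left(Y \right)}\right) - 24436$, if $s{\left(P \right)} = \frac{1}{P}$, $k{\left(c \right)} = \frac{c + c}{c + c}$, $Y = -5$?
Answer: $-24445$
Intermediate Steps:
$z{\left(t,K \right)} = 1$ ($z{\left(t,K \right)} = 6 - 5 = 1$)
$D{\left(j \right)} = 1$
$k{\left(c \right)} = 1$ ($k{\left(c \right)} = \frac{2 c}{2 c} = 2 c \frac{1}{2 c} = 1$)
$\left(-10 + s{\left(D{\left(F{\left(-1,1 \right)} \right)} \right)} k{\left(Y \right)}\right) - 24436 = \left(-10 + 1^{-1} \cdot 1\right) - 24436 = \left(-10 + 1 \cdot 1\right) - 24436 = \left(-10 + 1\right) - 24436 = -9 - 24436 = -24445$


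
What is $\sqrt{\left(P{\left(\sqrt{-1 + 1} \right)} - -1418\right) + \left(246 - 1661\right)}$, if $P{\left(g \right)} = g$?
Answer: $\sqrt{3} \approx 1.732$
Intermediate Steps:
$\sqrt{\left(P{\left(\sqrt{-1 + 1} \right)} - -1418\right) + \left(246 - 1661\right)} = \sqrt{\left(\sqrt{-1 + 1} - -1418\right) + \left(246 - 1661\right)} = \sqrt{\left(\sqrt{0} + 1418\right) - 1415} = \sqrt{\left(0 + 1418\right) - 1415} = \sqrt{1418 - 1415} = \sqrt{3}$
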